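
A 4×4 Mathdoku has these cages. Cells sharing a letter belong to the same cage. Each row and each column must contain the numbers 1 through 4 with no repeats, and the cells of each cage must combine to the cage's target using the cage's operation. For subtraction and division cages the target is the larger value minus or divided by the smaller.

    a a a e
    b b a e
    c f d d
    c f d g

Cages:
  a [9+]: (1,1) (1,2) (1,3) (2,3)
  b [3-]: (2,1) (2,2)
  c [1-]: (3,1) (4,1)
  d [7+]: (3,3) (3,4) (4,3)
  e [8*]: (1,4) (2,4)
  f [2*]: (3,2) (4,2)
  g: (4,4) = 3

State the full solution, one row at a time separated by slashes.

G is a freebie; hence (4,4) = 3.
In row 2, 3 can only go at (2,3), so (2,3) = 3.
Row 1 needs a 4, and only (1,4) is open for it.
Column 4 already has 4; hence (2,4) = 2.
2 is placed in column 4, so (3,4) = 1.
1 is placed in row 3, which forces (3,2) = 2.
2 is placed in row 3, which forces (3,3) = 4.
Cage f's pair has product 2, which forces (4,2) = 1.
Column 3 already has 4, which forces (4,3) = 2.
Cage a needs sum 9, leaving (1,1) = 2.
Column 2 already has 1, leaving (1,2) = 3.
2 is placed in column 3, which forces (1,3) = 1.
Cage b needs two cells with difference 3; hence (2,1) = 1.
Column 2 already has 1, so (2,2) = 4.
2 is placed in row 3; hence (3,1) = 3.
2 is placed in row 4; hence (4,1) = 4.

2 3 1 4 / 1 4 3 2 / 3 2 4 1 / 4 1 2 3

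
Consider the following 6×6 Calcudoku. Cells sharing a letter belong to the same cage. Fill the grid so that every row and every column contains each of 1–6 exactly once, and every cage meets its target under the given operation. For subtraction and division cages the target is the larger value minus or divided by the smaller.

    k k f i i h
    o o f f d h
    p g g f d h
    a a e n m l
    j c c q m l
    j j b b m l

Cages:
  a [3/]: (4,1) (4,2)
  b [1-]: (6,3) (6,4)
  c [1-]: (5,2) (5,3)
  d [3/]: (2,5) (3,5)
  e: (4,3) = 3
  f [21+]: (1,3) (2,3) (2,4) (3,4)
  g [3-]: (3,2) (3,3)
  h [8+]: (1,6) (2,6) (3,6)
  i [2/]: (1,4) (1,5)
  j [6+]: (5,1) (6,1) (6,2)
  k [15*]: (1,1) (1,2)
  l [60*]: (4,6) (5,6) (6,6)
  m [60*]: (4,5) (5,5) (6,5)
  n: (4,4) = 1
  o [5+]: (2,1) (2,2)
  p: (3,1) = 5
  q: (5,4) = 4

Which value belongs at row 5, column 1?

1

P is a freebie, which forces (3,1) = 5.
Cage e is given, leaving (4,3) = 3.
Cage n is given, so (4,4) = 1.
Cage q is given, which forces (5,4) = 4.
Column 1 now contains 5; hence (1,1) = 3.
Cage k needs two cells with product 15, so (1,2) = 5.
The 4 cells of cage f must have sum 21; hence (2,4) = 5.
Column 4 already has 4, leaving (3,4) = 6.
6 is placed in column 4; hence (1,4) = 2.
Column 4 already has 2, leaving (6,4) = 3.
Cage j needs sum 6, leaving (5,1) = 1.
Cage j has sum 6, so (6,1) = 4.
3 is placed in row 6; hence (6,2) = 1.
Row 6 now contains 4, which forces (6,3) = 2.
4 is placed in column 1, which forces (2,1) = 2.
Cage o needs two cells with sum 5, so (2,2) = 3.
1 is placed in column 2, which forces (3,2) = 4.
Cage g's pair has difference 3; hence (3,3) = 1.
Row 3 already has 1, leaving (3,6) = 3.
Column 1 already has 2, so (4,1) = 6.
6 is placed in row 4, which forces (4,2) = 2.
The two cells of cage c must have difference 1, leaving (5,2) = 6.
Column 3 already has 2, leaving (5,3) = 5.
Row 5 now contains 5, which forces (5,6) = 2.
Cage d needs two cells with quotient 3; hence (2,5) = 6.
3 is placed in row 3; hence (3,5) = 2.
Cage m needs product 60, which forces (4,5) = 4.
Cage l has product 60, leaving (4,6) = 5.
2 is placed in row 5; hence (5,5) = 3.
The 3 cells of cage m must have product 60, which forces (6,5) = 5.
The 3 cells of cage l must have product 60, so (6,6) = 6.
Cage f needs sum 21, so (1,3) = 6.
4 is placed in column 5, which forces (1,5) = 1.
Row 1 already has 1, which forces (1,6) = 4.
Row 2 now contains 6; hence (2,3) = 4.
Column 6 already has 4; hence (2,6) = 1.
Completed grid: 3 5 6 2 1 4 / 2 3 4 5 6 1 / 5 4 1 6 2 3 / 6 2 3 1 4 5 / 1 6 5 4 3 2 / 4 1 2 3 5 6.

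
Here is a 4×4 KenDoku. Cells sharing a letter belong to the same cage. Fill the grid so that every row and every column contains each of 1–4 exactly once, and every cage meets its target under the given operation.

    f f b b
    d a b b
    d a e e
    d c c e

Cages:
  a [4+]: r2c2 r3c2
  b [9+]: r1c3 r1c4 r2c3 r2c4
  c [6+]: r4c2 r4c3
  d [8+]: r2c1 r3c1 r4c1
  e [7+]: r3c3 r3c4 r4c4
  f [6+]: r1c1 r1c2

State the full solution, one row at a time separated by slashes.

The only place for 2 in column 1 is r1c1.
Row 1 now contains 2; hence r1c2 = 4.
4 is placed in column 2; hence r4c2 = 2.
Row 4 already has 2, leaving r4c3 = 4.
In row 3, 2 can only go at r3c3, so r3c3 = 2.
The 3 cells of cage e must have sum 7; hence r3c4 = 4.
Cage e needs sum 7, so r4c4 = 1.
The 4 cells of cage b must have sum 9, leaving r1c3 = 1.
1 is placed in column 4, leaving r1c4 = 3.
Cage d has sum 8, which forces r2c1 = 4.
Cage b needs sum 9, leaving r2c3 = 3.
Column 4 now contains 4, which forces r2c4 = 2.
Cage d has sum 8, which forces r3c1 = 1.
1 is placed in row 3; hence r3c2 = 3.
Row 4 now contains 1, which forces r4c1 = 3.
3 is placed in row 2, so r2c2 = 1.

2 4 1 3 / 4 1 3 2 / 1 3 2 4 / 3 2 4 1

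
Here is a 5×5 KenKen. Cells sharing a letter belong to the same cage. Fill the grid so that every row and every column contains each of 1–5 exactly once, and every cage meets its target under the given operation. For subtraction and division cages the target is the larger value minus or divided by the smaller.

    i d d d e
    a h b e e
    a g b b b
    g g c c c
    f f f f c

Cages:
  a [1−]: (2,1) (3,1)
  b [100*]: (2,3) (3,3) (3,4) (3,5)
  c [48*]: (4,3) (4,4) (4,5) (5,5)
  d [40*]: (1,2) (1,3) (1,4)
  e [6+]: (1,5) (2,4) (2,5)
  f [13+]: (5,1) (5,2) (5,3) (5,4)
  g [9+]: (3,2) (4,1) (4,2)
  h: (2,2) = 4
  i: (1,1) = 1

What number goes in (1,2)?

Cage i is a single given cell, so (1,1) = 1.
Cage h is given, so (2,2) = 4.
Cage b needs product 100, which forces (2,3) = 5.
Row 1 needs a 3, and only (1,5) is open for it.
In row 2, 3 can only go at (2,1), so (2,1) = 3.
In row 3, 3 can only go at (3,2), so (3,2) = 3.
Row 3 needs a 2, and only (3,1) is open for it.
In row 4, 5 can only go at (4,1), so (4,1) = 5.
Cage g has sum 9, which forces (4,2) = 1.
1 is placed in row 4, leaving (4,5) = 4.
Column 1 already has 5, so (5,1) = 4.
1 is placed in column 2; hence (5,2) = 5.
Column 5 already has 4, which forces (5,5) = 2.
5 is placed in column 2, so (1,2) = 2.
The 3 cells of cage d must have product 40, so (1,3) = 4.
Cage d has product 40, so (1,4) = 5.
Cage e needs sum 6, which forces (2,4) = 2.
Column 5 now contains 2, so (2,5) = 1.
4 is placed in column 3, so (3,3) = 1.
Row 3 now contains 1, which forces (3,4) = 4.
Column 5 now contains 1, which forces (3,5) = 5.
Column 4 already has 2; hence (4,4) = 3.
Column 3 already has 1, which forces (5,3) = 3.
Column 4 now contains 3, leaving (5,4) = 1.
Row 4 already has 3, which forces (4,3) = 2.
Filled in: 1 2 4 5 3 / 3 4 5 2 1 / 2 3 1 4 5 / 5 1 2 3 4 / 4 5 3 1 2.

2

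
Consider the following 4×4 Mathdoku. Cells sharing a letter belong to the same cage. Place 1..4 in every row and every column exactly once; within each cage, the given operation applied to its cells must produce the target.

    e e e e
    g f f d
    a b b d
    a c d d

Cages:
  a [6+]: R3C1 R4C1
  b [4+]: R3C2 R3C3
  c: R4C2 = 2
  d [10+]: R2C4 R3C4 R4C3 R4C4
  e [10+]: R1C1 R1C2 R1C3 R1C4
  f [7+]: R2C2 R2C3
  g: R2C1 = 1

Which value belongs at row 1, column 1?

Cage g is given; hence R2C1 = 1.
C is a freebie; hence R4C2 = 2.
Cage a's pair has sum 6, leaving R3C1 = 2.
Row 4 already has 2, so R4C1 = 4.
Column 1 now contains 4, which forces R1C1 = 3.
Cage d has sum 10, so R2C4 = 2.
Cage d has sum 10, leaving R3C4 = 4.
Cage e has sum 10, leaving R1C2 = 4.
Cage e has sum 10, leaving R1C3 = 2.
4 is placed in column 4; hence R1C4 = 1.
4 is placed in column 2, leaving R2C2 = 3.
Row 2 now contains 3, so R2C3 = 4.
Column 2 already has 3; hence R3C2 = 1.
Row 3 now contains 1; hence R3C3 = 3.
3 is placed in column 3, which forces R4C3 = 1.
Column 4 now contains 1, leaving R4C4 = 3.
Filled in: 3 4 2 1 / 1 3 4 2 / 2 1 3 4 / 4 2 1 3.

3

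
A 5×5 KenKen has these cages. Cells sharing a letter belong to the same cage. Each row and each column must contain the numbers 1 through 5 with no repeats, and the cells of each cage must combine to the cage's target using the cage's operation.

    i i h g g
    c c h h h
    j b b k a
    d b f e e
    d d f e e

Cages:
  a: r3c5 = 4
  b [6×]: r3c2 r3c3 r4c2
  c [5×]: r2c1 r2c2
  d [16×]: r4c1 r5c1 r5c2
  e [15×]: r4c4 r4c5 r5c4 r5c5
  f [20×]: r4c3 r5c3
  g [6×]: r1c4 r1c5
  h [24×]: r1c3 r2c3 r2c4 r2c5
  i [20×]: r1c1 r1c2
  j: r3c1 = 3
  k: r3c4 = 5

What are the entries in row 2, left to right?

1 5 3 4 2

Cage j is a single given cell, leaving r3c1 = 3.
Cage k is a single given cell, so r3c4 = 5.
Cage a is a single given cell, so r3c5 = 4.
Cage b needs product 6; hence r4c2 = 3.
Row 4 already has 3; hence r4c4 = 1.
Row 4 already has 1, which forces r4c5 = 5.
Column 4 already has 1, leaving r5c4 = 3.
5 is placed in column 5; hence r5c5 = 1.
Column 4 already has 3, so r1c4 = 2.
Cage g's pair has product 6; hence r1c5 = 3.
Column 4 already has 2, leaving r2c4 = 4.
Column 5 already has 3, which forces r2c5 = 2.
The 3 cells of cage d must have product 16, which forces r4c1 = 2.
Row 4 already has 5, which forces r4c3 = 4.
Row 5 now contains 1, so r5c1 = 4.
The 3 cells of cage d must have product 16, leaving r5c2 = 2.
The two cells of cage f must have product 20, which forces r5c3 = 5.
Column 1 already has 4, which forces r1c1 = 5.
Cage i's pair has product 20, so r1c2 = 4.
Column 3 now contains 4, leaving r1c3 = 1.
Column 1 now contains 5; hence r2c1 = 1.
Row 2 now contains 1, so r2c2 = 5.
Cage h needs product 24, which forces r2c3 = 3.
Column 2 now contains 2; hence r3c2 = 1.
Cage b has product 6, so r3c3 = 2.
The full grid is 5 4 1 2 3 / 1 5 3 4 2 / 3 1 2 5 4 / 2 3 4 1 5 / 4 2 5 3 1.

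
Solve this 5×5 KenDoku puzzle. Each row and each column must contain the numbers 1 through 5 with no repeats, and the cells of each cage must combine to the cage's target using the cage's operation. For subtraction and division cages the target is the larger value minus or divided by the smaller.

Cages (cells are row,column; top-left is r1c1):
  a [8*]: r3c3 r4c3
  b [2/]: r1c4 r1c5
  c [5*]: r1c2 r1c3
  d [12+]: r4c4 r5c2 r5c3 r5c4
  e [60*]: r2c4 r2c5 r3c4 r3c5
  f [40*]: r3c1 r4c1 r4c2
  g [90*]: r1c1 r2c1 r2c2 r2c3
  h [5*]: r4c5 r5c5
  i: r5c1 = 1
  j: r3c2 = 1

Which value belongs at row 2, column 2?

3

Cage g needs product 90, so r1c1 = 3.
Cage j is a single given cell, leaving r3c2 = 1.
Cage i is a single given cell, so r5c1 = 1.
Row 5 already has 1; hence r5c5 = 5.
Column 2 now contains 1, so r1c2 = 5.
Cage c's pair has product 5; hence r1c3 = 1.
Cage d has sum 12; hence r4c4 = 3.
5 is placed in column 5, leaving r4c5 = 1.
In row 2, 1 can only go at r2c4, so r2c4 = 1.
Cage e needs product 60, which forces r3c4 = 5.
Cage f has product 40; hence r4c1 = 5.
5 is placed in column 1; hence r2c1 = 2.
Cage g has product 90, leaving r2c2 = 3.
The 4 cells of cage g must have product 90, which forces r2c3 = 5.
Row 2 now contains 3, leaving r2c5 = 4.
Column 1 already has 2, which forces r3c1 = 4.
4 is placed in row 3, so r3c3 = 2.
Column 5 now contains 4, so r3c5 = 3.
Column 3 now contains 2; hence r4c3 = 4.
4 is placed in column 3, which forces r5c3 = 3.
Cage b needs two cells with quotient 2; hence r1c4 = 4.
Column 5 now contains 4, so r1c5 = 2.
Row 4 now contains 4, which forces r4c2 = 2.
Column 2 already has 2, so r5c2 = 4.
4 is placed in column 4, which forces r5c4 = 2.
The full grid is 3 5 1 4 2 / 2 3 5 1 4 / 4 1 2 5 3 / 5 2 4 3 1 / 1 4 3 2 5.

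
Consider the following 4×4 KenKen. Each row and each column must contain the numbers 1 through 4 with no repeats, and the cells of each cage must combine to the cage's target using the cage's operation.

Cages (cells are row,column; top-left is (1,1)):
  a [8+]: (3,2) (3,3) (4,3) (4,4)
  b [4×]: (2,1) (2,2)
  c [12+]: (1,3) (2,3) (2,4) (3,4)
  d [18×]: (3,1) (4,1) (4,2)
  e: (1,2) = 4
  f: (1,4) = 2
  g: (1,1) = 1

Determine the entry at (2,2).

1

Cage g is a single given cell; hence (1,1) = 1.
Cage e is given, so (1,2) = 4.
Cage f is given, so (1,4) = 2.
1 is placed in column 1; hence (2,1) = 4.
Column 2 now contains 4; hence (2,2) = 1.
Row 2 now contains 1, leaving (2,4) = 3.
The 3 cells of cage d must have product 18, which forces (3,1) = 3.
3 is placed in row 3, so (3,2) = 2.
Cage d needs product 18; hence (4,1) = 2.
Cage d needs product 18, which forces (4,2) = 3.
Row 1 already has 2, leaving (1,3) = 3.
3 is placed in row 2, so (2,3) = 2.
The 4 cells of cage a must have sum 8, leaving (3,3) = 1.
The 4 cells of cage c must have sum 12, leaving (3,4) = 4.
Cage a needs sum 8, leaving (4,3) = 4.
Cage a needs sum 8, which forces (4,4) = 1.
Filled in: 1 4 3 2 / 4 1 2 3 / 3 2 1 4 / 2 3 4 1.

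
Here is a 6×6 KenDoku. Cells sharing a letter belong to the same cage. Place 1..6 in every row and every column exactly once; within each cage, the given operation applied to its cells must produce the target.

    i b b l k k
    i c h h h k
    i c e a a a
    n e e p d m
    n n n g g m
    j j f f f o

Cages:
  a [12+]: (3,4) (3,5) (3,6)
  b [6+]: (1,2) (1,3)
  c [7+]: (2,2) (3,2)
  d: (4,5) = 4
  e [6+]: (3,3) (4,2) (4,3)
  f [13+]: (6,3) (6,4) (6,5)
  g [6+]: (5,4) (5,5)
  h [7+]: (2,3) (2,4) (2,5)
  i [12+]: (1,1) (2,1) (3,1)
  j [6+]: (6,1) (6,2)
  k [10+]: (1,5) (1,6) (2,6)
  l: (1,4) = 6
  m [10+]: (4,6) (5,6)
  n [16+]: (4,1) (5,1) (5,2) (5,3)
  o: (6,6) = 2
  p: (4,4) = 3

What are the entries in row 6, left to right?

1 5 6 4 3 2

Cage l is a single given cell, leaving (1,4) = 6.
Cage p is given, so (4,4) = 3.
Cage d is given; hence (4,5) = 4.
Row 4 now contains 4; hence (4,6) = 6.
6 is placed in column 6, so (5,6) = 4.
Cage o is a single given cell, so (6,6) = 2.
The 3 cells of cage k must have sum 10; hence (1,5) = 2.
Column 5 already has 2, so (2,5) = 1.
Cage e needs sum 6; hence (3,3) = 3.
Column 5 now contains 1; hence (5,5) = 5.
Column 3 already has 3; hence (6,3) = 6.
Cage f needs sum 13, so (6,4) = 4.
Row 6 already has 6, leaving (6,5) = 3.
Cage h needs sum 7, which forces (2,3) = 4.
Column 4 already has 4, so (2,4) = 2.
Column 5 already has 5; hence (3,5) = 6.
Cage n needs sum 16; hence (4,1) = 5.
Column 3 now contains 6, which forces (5,3) = 2.
Row 5 already has 5, so (5,4) = 1.
Column 1 already has 5, leaving (6,1) = 1.
Row 6 already has 1; hence (6,2) = 5.
Cage i needs sum 12, so (1,1) = 4.
5 is placed in column 2, so (1,2) = 1.
Cage b needs two cells with sum 6, so (1,3) = 5.
Row 1 now contains 5, so (1,6) = 3.
Cage i has sum 12, leaving (2,1) = 6.
6 is placed in row 2, which forces (2,2) = 3.
Column 6 already has 3, leaving (2,6) = 5.
The 3 cells of cage i must have sum 12, which forces (3,1) = 2.
Column 2 already has 1, leaving (3,2) = 4.
Column 4 already has 1; hence (3,4) = 5.
Cage a needs sum 12, which forces (3,6) = 1.
Cage e has sum 6; hence (4,2) = 2.
2 is placed in column 3, so (4,3) = 1.
6 is placed in column 1, which forces (5,1) = 3.
3 is placed in column 2, leaving (5,2) = 6.
Filled in: 4 1 5 6 2 3 / 6 3 4 2 1 5 / 2 4 3 5 6 1 / 5 2 1 3 4 6 / 3 6 2 1 5 4 / 1 5 6 4 3 2.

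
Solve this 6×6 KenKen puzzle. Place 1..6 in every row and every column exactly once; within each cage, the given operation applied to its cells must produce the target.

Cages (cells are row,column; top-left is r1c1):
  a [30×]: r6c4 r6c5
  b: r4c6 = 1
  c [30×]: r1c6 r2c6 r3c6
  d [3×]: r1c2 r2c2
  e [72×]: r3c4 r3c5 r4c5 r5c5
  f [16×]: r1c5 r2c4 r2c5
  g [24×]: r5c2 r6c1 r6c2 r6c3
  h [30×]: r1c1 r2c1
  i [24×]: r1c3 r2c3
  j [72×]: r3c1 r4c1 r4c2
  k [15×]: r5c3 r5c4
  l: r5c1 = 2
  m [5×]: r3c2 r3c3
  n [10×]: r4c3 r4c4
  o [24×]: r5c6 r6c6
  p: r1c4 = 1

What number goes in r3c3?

1

P is a freebie, so r1c4 = 1.
Cage b is given; hence r4c6 = 1.
Cage l is a single given cell; hence r5c1 = 2.
Row 1 now contains 1, which forces r1c2 = 3.
The two cells of cage d must have product 3, so r2c2 = 1.
Row 2 already has 1, leaving r2c5 = 4.
1 is placed in column 2, which forces r3c2 = 5.
5 is placed in row 3, so r3c3 = 1.
1 is placed in column 2; hence r5c2 = 4.
Row 5 already has 4; hence r5c6 = 6.
Column 6 now contains 6, which forces r6c6 = 4.
Cage i's pair has product 24; hence r1c3 = 4.
4 is placed in column 5, which forces r1c5 = 2.
Row 1 already has 2, so r1c6 = 5.
4 is placed in row 2, so r2c3 = 6.
4 is placed in row 2; hence r2c4 = 2.
Row 2 already has 2; hence r2c6 = 3.
3 is placed in column 6, leaving r3c6 = 2.
4 is placed in column 2, which forces r4c2 = 6.
Column 4 now contains 2, leaving r4c4 = 5.
Row 4 now contains 6, so r4c5 = 3.
Column 4 already has 5; hence r5c4 = 3.
3 is placed in column 5, leaving r5c5 = 1.
Cage g has product 24, leaving r6c1 = 1.
The 4 cells of cage g must have product 24, which forces r6c2 = 2.
Cage g has product 24, so r6c3 = 3.
Column 4 already has 5, so r6c4 = 6.
6 is placed in row 6; hence r6c5 = 5.
Row 1 already has 5; hence r1c1 = 6.
Row 2 now contains 6; hence r2c1 = 5.
Cage j has product 72; hence r3c1 = 3.
Column 4 now contains 6, leaving r3c4 = 4.
3 is placed in column 5, leaving r3c5 = 6.
3 is placed in row 4, leaving r4c1 = 4.
Row 4 now contains 5, which forces r4c3 = 2.
Row 5 now contains 3, leaving r5c3 = 5.
Completed grid: 6 3 4 1 2 5 / 5 1 6 2 4 3 / 3 5 1 4 6 2 / 4 6 2 5 3 1 / 2 4 5 3 1 6 / 1 2 3 6 5 4.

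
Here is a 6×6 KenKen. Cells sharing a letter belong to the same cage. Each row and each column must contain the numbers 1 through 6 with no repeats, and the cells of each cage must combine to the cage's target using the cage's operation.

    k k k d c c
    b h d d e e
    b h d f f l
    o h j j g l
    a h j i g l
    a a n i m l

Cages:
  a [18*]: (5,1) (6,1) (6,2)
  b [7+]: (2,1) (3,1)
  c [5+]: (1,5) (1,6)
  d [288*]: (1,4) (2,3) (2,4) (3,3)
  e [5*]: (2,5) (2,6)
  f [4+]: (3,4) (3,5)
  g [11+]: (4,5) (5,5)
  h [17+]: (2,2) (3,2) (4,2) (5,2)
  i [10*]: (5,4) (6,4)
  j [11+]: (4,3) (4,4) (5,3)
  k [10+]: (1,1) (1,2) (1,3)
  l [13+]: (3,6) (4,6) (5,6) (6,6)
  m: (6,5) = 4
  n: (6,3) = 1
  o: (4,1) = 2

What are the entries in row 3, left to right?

Cage o is a single given cell, so (4,1) = 2.
Cage n is given, so (6,3) = 1.
Cage m is given, leaving (6,5) = 4.
The 3 cells of cage a must have product 18, so (5,1) = 1.
In column 1, 5 can only go at (1,1), so (1,1) = 5.
The only place for 6 in row 1 is (1,4).
Column 1 needs a 6, and only (6,1) is open for it.
Row 6 now contains 6, leaving (6,2) = 3.
Row 3 needs a 5, and only (3,2) is open for it.
Row 3 needs a 2, and only (3,3) is open for it.
Cage d has product 288, leaving (2,3) = 6.
Cage d has product 288, which forces (2,4) = 4.
4 is placed in row 2, which forces (2,1) = 3.
4 is placed in row 2, leaving (2,2) = 2.
Cage b needs two cells with sum 7, which forces (3,1) = 4.
Cage j has sum 11, so (4,3) = 5.
Cage j needs sum 11; hence (4,4) = 3.
Row 4 already has 5; hence (4,5) = 6.
Cage j needs sum 11; hence (5,3) = 3.
Column 5 now contains 6, so (5,5) = 5.
Column 2 now contains 2, so (1,2) = 1.
Column 3 now contains 3; hence (1,3) = 4.
Column 5 now contains 5, which forces (2,5) = 1.
The two cells of cage e must have product 5, so (2,6) = 5.
Column 4 now contains 3, so (3,4) = 1.
Cage f's pair has sum 4; hence (3,5) = 3.
3 is placed in row 3, which forces (3,6) = 6.
6 is placed in row 4, so (4,2) = 4.
Row 4 already has 4; hence (4,6) = 1.
Cage h has sum 17; hence (5,2) = 6.
5 is placed in row 5; hence (5,4) = 2.
Column 6 already has 6, leaving (5,6) = 4.
Cage i's pair has product 10; hence (6,4) = 5.
Column 6 now contains 5; hence (6,6) = 2.
Column 5 already has 3, leaving (1,5) = 2.
Column 6 already has 2; hence (1,6) = 3.
Filled in: 5 1 4 6 2 3 / 3 2 6 4 1 5 / 4 5 2 1 3 6 / 2 4 5 3 6 1 / 1 6 3 2 5 4 / 6 3 1 5 4 2.

4 5 2 1 3 6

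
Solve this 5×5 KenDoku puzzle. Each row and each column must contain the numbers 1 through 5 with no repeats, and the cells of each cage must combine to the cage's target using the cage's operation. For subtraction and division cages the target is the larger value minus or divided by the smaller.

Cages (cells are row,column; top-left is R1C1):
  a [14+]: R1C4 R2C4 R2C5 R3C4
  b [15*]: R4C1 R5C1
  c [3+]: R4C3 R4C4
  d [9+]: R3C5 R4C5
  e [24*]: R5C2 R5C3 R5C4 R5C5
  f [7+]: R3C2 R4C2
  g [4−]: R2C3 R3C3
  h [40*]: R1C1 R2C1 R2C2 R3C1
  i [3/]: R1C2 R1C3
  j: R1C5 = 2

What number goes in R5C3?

4

J is a freebie; hence R1C5 = 2.
The only place for 5 in row 5 is R5C1.
Cage h needs product 40; hence R2C2 = 5.
Row 2 already has 5, leaving R2C3 = 1.
1 is placed in column 3, leaving R3C3 = 5.
Row 3 now contains 5, leaving R3C5 = 4.
Column 1 already has 5, so R4C1 = 3.
1 is placed in column 3, which forces R4C3 = 2.
2 is placed in row 4, leaving R4C4 = 1.
4 is placed in column 5, which forces R4C5 = 5.
Cage i's pair has quotient 3, leaving R1C2 = 1.
1 is placed in column 3, so R1C3 = 3.
Cage a has sum 14, which forces R1C4 = 5.
Cage a needs sum 14, which forces R2C4 = 4.
4 is placed in column 5, which forces R2C5 = 3.
Cage f's pair has sum 7, which forces R3C2 = 3.
Cage a has sum 14, which forces R3C4 = 2.
2 is placed in row 4, so R4C2 = 4.
Column 2 now contains 4, so R5C2 = 2.
3 is placed in column 3, which forces R5C3 = 4.
Column 4 already has 2, so R5C4 = 3.
Column 5 now contains 3, which forces R5C5 = 1.
Row 1 now contains 1, leaving R1C1 = 4.
Row 2 already has 4, which forces R2C1 = 2.
Row 3 already has 2, which forces R3C1 = 1.
Completed grid: 4 1 3 5 2 / 2 5 1 4 3 / 1 3 5 2 4 / 3 4 2 1 5 / 5 2 4 3 1.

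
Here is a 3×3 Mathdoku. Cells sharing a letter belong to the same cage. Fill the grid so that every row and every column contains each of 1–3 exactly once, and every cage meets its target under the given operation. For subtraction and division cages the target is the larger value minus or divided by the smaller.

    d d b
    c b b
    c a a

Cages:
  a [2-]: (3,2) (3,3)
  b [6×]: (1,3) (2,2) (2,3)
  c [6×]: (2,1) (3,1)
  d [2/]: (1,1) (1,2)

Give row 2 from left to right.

3 1 2

In row 1, 3 can only go at (1,3), so (1,3) = 3.
Cage a's pair has difference 2, leaving (3,2) = 3.
Column 3 already has 3, so (3,3) = 1.
The two cells of cage c must have product 6; hence (2,1) = 3.
Cage b needs product 6, so (2,2) = 1.
Column 3 already has 1, leaving (2,3) = 2.
Row 3 already has 3; hence (3,1) = 2.
Column 1 now contains 2, which forces (1,1) = 1.
Column 2 already has 1, which forces (1,2) = 2.
Completed grid: 1 2 3 / 3 1 2 / 2 3 1.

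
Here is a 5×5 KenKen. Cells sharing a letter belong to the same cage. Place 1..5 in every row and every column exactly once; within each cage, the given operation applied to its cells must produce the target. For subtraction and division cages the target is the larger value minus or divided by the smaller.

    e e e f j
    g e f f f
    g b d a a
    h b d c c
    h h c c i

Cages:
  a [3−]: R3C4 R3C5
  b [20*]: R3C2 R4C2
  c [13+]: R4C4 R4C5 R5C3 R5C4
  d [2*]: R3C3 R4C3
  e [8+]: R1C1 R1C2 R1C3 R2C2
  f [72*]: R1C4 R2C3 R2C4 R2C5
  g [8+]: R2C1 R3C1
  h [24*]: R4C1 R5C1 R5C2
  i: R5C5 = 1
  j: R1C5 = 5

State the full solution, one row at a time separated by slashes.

Cage f needs product 72, which forces R1C4 = 3.
J is a freebie; hence R1C5 = 5.
I is a freebie; hence R5C5 = 1.
The 4 cells of cage e must have sum 8; hence R2C2 = 1.
In row 2, 5 can only go at R2C1, so R2C1 = 5.
5 is placed in column 1; hence R3C1 = 3.
The 3 cells of cage h must have product 24, which forces R5C2 = 3.
Row 4 needs a 3, and only R4C5 is open for it.
Cage f has product 72, which forces R2C3 = 3.
In row 4, 5 can only go at R4C2, so R4C2 = 5.
Column 2 now contains 5, leaving R3C2 = 4.
4 is placed in row 3, so R3C5 = 2.
Column 2 already has 4, which forces R1C2 = 2.
Cage f needs product 72; hence R2C4 = 2.
Column 5 now contains 2, leaving R2C5 = 4.
Row 3 already has 2, leaving R3C3 = 1.
The two cells of cage a must have difference 3, leaving R3C4 = 5.
The two cells of cage d must have product 2, leaving R4C3 = 2.
Column 4 already has 5, which forces R5C4 = 4.
Cage e needs sum 8, leaving R1C1 = 1.
1 is placed in column 3; hence R1C3 = 4.
Row 4 now contains 2, which forces R4C1 = 4.
Column 4 now contains 4; hence R4C4 = 1.
4 is placed in row 5, which forces R5C1 = 2.
4 is placed in row 5, which forces R5C3 = 5.

1 2 4 3 5 / 5 1 3 2 4 / 3 4 1 5 2 / 4 5 2 1 3 / 2 3 5 4 1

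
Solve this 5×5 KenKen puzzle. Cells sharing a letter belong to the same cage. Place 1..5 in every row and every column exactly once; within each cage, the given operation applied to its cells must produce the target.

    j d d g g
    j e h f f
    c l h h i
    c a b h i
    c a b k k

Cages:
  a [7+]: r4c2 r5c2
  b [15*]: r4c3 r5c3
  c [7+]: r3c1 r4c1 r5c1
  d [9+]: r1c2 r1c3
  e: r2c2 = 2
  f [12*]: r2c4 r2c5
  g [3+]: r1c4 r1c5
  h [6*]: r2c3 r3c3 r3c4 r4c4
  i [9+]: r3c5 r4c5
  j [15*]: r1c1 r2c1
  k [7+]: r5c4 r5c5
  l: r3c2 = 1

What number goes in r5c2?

Cage e is given, so r2c2 = 2.
Cage l is a single given cell, which forces r3c2 = 1.
Cage h has product 6, leaving r2c3 = 1.
The 4 cells of cage h must have product 6, leaving r4c4 = 1.
Column 4 now contains 1; hence r1c4 = 2.
Cage g's pair has sum 3, so r1c5 = 1.
Column 4 now contains 2, so r3c4 = 3.
The 3 cells of cage c must have sum 7; hence r5c1 = 1.
Column 4 already has 3, which forces r2c4 = 4.
Cage f needs two cells with product 12; hence r2c5 = 3.
3 is placed in row 3, which forces r3c3 = 2.
4 is placed in column 4, leaving r5c4 = 5.
Column 5 already has 3, so r5c5 = 2.
The two cells of cage j must have product 15, so r1c1 = 3.
Row 2 now contains 3, leaving r2c1 = 5.
2 is placed in row 3, so r3c1 = 4.
4 is placed in row 3, leaving r3c5 = 5.
Cage c needs sum 7, leaving r4c1 = 2.
Cage b's pair has product 15, which forces r4c3 = 5.
Column 5 now contains 5, so r4c5 = 4.
Row 5 already has 5, leaving r5c3 = 3.
The two cells of cage d must have sum 9; hence r1c2 = 5.
Column 3 already has 5, leaving r1c3 = 4.
4 is placed in row 4, leaving r4c2 = 3.
Row 5 now contains 3, leaving r5c2 = 4.
The full grid is 3 5 4 2 1 / 5 2 1 4 3 / 4 1 2 3 5 / 2 3 5 1 4 / 1 4 3 5 2.

4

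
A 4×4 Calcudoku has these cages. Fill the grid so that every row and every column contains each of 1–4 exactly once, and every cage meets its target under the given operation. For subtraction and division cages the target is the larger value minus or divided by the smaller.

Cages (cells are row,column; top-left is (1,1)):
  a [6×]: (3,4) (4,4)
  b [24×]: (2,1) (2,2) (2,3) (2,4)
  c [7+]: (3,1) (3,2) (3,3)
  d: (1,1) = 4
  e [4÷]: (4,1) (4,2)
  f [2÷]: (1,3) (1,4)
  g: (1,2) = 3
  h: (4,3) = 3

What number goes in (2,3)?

D is a freebie, leaving (1,1) = 4.
Cage g is given, leaving (1,2) = 3.
Column 1 already has 4; hence (4,1) = 1.
1 is placed in row 4, which forces (4,2) = 4.
Cage h is a single given cell, leaving (4,3) = 3.
3 is placed in row 4, leaving (4,4) = 2.
Cage f needs two cells with quotient 2, so (1,3) = 2.
2 is placed in column 4, so (1,4) = 1.
1 is placed in column 1, so (3,1) = 2.
Cage c has sum 7, so (3,2) = 1.
Cage c has sum 7, which forces (3,3) = 4.
2 is placed in column 4, leaving (3,4) = 3.
2 is placed in column 1, leaving (2,1) = 3.
Column 2 already has 1, so (2,2) = 2.
Column 3 already has 4; hence (2,3) = 1.
3 is placed in column 4, which forces (2,4) = 4.
The full grid is 4 3 2 1 / 3 2 1 4 / 2 1 4 3 / 1 4 3 2.

1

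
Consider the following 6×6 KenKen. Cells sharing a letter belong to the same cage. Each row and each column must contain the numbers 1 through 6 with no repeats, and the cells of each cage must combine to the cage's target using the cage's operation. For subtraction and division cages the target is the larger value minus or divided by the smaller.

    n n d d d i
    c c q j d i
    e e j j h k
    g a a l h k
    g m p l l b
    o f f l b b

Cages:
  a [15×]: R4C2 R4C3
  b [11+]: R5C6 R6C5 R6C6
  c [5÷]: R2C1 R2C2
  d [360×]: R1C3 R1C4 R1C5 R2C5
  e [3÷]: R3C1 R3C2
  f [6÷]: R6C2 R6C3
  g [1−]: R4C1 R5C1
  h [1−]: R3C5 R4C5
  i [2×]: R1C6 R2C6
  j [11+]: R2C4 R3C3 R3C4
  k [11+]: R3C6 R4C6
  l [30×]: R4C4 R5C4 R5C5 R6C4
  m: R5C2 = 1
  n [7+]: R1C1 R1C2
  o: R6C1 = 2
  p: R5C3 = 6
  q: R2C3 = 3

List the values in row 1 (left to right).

3 4 2 6 5 1

Q is a freebie, which forces R2C3 = 3.
Column 3 now contains 3, so R4C3 = 5.
5 is placed in row 4; hence R4C6 = 6.
Cage m is given, so R5C2 = 1.
P is a freebie, leaving R5C3 = 6.
Cage o is given; hence R6C1 = 2.
1 is placed in column 2; hence R6C2 = 6.
6 is placed in column 3; hence R6C3 = 1.
Cage c's pair has quotient 5; hence R2C1 = 1.
1 is placed in column 2, so R2C2 = 5.
Row 2 now contains 5, so R2C5 = 6.
1 is placed in row 2; hence R2C6 = 2.
Column 1 already has 1; hence R3C1 = 6.
6 is placed in column 6, so R3C6 = 5.
5 is placed in row 4, so R4C2 = 3.
The 4 cells of cage l must have product 30, so R4C4 = 1.
2 is placed in column 6; hence R1C6 = 1.
2 is placed in row 2, leaving R2C4 = 4.
Column 2 now contains 3, which forces R3C2 = 2.
Cage j needs sum 11, leaving R3C3 = 4.
Cage j needs sum 11; hence R3C4 = 3.
Row 3 now contains 3; hence R3C5 = 1.
Row 4 now contains 3, which forces R4C1 = 4.
Row 4 already has 4, leaving R4C5 = 2.
The 3 cells of cage b must have sum 11, so R5C6 = 4.
3 is placed in column 4, leaving R6C4 = 5.
Cage b needs sum 11, leaving R6C5 = 4.
The 3 cells of cage b must have sum 11, which forces R6C6 = 3.
The two cells of cage n must have sum 7, so R1C1 = 3.
2 is placed in column 2, so R1C2 = 4.
4 is placed in column 3, so R1C3 = 2.
Column 4 now contains 5, so R1C4 = 6.
Cage d needs product 360; hence R1C5 = 5.
Column 1 already has 3, so R5C1 = 5.
Column 4 now contains 5, leaving R5C4 = 2.
Cage l has product 30; hence R5C5 = 3.
The full grid is 3 4 2 6 5 1 / 1 5 3 4 6 2 / 6 2 4 3 1 5 / 4 3 5 1 2 6 / 5 1 6 2 3 4 / 2 6 1 5 4 3.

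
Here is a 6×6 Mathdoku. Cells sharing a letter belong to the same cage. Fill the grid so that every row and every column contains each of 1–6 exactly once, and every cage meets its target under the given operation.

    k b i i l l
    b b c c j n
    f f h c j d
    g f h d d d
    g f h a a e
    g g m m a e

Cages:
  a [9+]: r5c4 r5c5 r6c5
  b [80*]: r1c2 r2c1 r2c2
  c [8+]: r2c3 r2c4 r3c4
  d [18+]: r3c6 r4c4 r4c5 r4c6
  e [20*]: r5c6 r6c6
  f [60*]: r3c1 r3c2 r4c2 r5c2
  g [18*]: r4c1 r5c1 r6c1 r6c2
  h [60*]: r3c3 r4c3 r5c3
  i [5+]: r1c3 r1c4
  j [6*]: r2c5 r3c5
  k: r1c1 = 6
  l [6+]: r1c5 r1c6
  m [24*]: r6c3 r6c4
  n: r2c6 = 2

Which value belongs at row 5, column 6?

4

Cage k is given, so r1c1 = 6.
Cage b needs product 80, leaving r1c2 = 4.
The 3 cells of cage b must have product 80, which forces r2c1 = 4.
Cage b needs product 80, which forces r2c2 = 5.
N is a freebie, leaving r2c6 = 2.
The 4 cells of cage f must have product 60; hence r3c1 = 5.
Cage g has product 18; hence r6c2 = 3.
Column 3 needs a 1, and only r2c3 is open for it.
The two cells of cage e must have product 20, so r5c6 = 4.
{4, 6} are confined to r6c3 and r6c4 in row 6, leaving r6c6 = 5.
Cage l needs two cells with sum 6, so r1c5 = 5.
5 is placed in column 6, so r1c6 = 1.
Cage d needs sum 18, which forces r4c4 = 5.
The 4 cells of cage d must have sum 18, so r4c5 = 4.
Cage h needs product 60; hence r5c3 = 5.
In row 3, 3 can only go at r3c6, so r3c6 = 3.
Column 6 now contains 3, which forces r4c6 = 6.
Row 5 needs a 3, and only r5c1 is open for it.
Row 4 needs a 3, and only r4c3 is open for it.
Column 3 already has 3; hence r1c3 = 2.
Cage i's pair has sum 5, so r1c4 = 3.
Column 4 already has 3; hence r2c4 = 6.
Row 2 now contains 6, so r2c5 = 3.
Cage h needs product 60, leaving r3c3 = 4.
4 is placed in row 3, which forces r3c4 = 1.
Row 3 already has 1, so r3c5 = 2.
Column 4 now contains 1; hence r5c4 = 2.
4 is placed in column 3; hence r6c3 = 6.
Column 4 already has 6, which forces r6c4 = 4.
Column 5 now contains 2; hence r6c5 = 1.
2 is placed in row 3, leaving r3c2 = 6.
The 4 cells of cage g must have product 18, leaving r4c1 = 1.
The 4 cells of cage f must have product 60; hence r4c2 = 2.
Cage f has product 60, leaving r5c2 = 1.
1 is placed in column 5, so r5c5 = 6.
Row 6 already has 1, leaving r6c1 = 2.
Completed grid: 6 4 2 3 5 1 / 4 5 1 6 3 2 / 5 6 4 1 2 3 / 1 2 3 5 4 6 / 3 1 5 2 6 4 / 2 3 6 4 1 5.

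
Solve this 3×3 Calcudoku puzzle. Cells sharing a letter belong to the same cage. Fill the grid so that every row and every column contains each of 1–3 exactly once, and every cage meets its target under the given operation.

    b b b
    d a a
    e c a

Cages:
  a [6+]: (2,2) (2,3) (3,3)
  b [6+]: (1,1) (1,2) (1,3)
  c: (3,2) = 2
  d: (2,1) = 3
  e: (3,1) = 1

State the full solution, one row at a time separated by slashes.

Cage d is given, so (2,1) = 3.
E is a freebie; hence (3,1) = 1.
C is a freebie, which forces (3,2) = 2.
Row 3 already has 2; hence (3,3) = 3.
1 is placed in column 1, so (1,1) = 2.
Cage b needs sum 6, so (1,2) = 3.
The 3 cells of cage b must have sum 6, so (1,3) = 1.
2 is placed in column 2, leaving (2,2) = 1.
Cage a has sum 6, so (2,3) = 2.

2 3 1 / 3 1 2 / 1 2 3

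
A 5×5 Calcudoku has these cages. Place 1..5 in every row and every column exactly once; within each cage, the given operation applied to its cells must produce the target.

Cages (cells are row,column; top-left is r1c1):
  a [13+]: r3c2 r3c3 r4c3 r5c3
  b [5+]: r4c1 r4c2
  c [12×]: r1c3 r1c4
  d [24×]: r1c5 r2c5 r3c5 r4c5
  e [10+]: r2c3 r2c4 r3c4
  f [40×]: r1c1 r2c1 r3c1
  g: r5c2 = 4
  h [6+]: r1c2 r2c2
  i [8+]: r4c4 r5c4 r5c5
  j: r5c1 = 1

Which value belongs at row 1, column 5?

2

J is a freebie, leaving r5c1 = 1.
G is a freebie, which forces r5c2 = 4.
In row 4, 5 can only go at r4c3, so r4c3 = 5.
Column 1 needs a 3, and only r4c1 is open for it.
Cage b needs two cells with sum 5; hence r4c2 = 2.
3 is placed in row 4, leaving r4c4 = 1.
Row 4 already has 1, so r4c5 = 4.
Row 5 needs a 3, and only r5c3 is open for it.
Column 3 already has 3; hence r1c3 = 4.
The two cells of cage c must have product 12; hence r1c4 = 3.
4 is placed in column 3, which forces r3c3 = 2.
2 is placed in column 3, leaving r2c3 = 1.
Cage a has sum 13, which forces r3c2 = 3.
3 is placed in row 3, leaving r3c5 = 1.
Cage h needs two cells with sum 6, leaving r1c2 = 1.
1 is placed in column 5, which forces r1c5 = 2.
Row 2 already has 1, leaving r2c2 = 5.
Row 2 already has 5, leaving r2c4 = 4.
Cage d has product 24, which forces r2c5 = 3.
4 is placed in column 4; hence r3c4 = 5.
Column 4 now contains 5; hence r5c4 = 2.
Column 5 now contains 2; hence r5c5 = 5.
Row 1 already has 2, so r1c1 = 5.
4 is placed in row 2, which forces r2c1 = 2.
5 is placed in row 3, so r3c1 = 4.
The full grid is 5 1 4 3 2 / 2 5 1 4 3 / 4 3 2 5 1 / 3 2 5 1 4 / 1 4 3 2 5.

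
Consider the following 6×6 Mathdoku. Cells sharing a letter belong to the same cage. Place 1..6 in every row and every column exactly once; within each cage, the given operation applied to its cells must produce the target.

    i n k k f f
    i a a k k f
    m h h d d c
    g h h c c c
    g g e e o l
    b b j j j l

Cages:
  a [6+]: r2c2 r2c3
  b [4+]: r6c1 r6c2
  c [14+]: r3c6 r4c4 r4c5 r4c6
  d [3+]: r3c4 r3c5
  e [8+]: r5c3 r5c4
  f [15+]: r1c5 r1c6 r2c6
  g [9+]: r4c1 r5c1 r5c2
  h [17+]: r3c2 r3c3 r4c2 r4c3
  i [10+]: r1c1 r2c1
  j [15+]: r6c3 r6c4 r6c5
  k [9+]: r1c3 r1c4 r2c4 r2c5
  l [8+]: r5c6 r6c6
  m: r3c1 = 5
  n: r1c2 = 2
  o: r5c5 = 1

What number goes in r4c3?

2

Cage n is a single given cell, which forces r1c2 = 2.
M is a freebie; hence r3c1 = 5.
O is a freebie, which forces r5c5 = 1.
Cage d's pair has sum 3, which forces r3c4 = 1.
Column 5 now contains 1, which forces r3c5 = 2.
Cage k needs sum 9, so r1c3 = 1.
Cage k has sum 9; hence r1c4 = 3.
Cage k has sum 9, so r2c4 = 2.
The 4 cells of cage k must have sum 9, leaving r2c5 = 3.
Cage a's pair has sum 6, leaving r2c2 = 1.
Row 2 now contains 2, which forces r2c3 = 5.
Column 2 now contains 1, which forces r6c2 = 3.
Row 6 now contains 3, leaving r6c1 = 1.
Cage g has sum 9; hence r5c2 = 4.
4 is placed in column 2, so r3c2 = 6.
The 4 cells of cage h must have sum 17, which forces r3c3 = 4.
Row 3 now contains 4, leaving r3c6 = 3.
Cage h needs sum 17; hence r4c2 = 5.
Cage h has sum 17, so r4c3 = 2.
Row 4 already has 2, leaving r4c6 = 1.
Column 3 already has 2, which forces r5c3 = 3.
Column 3 already has 4, which forces r6c3 = 6.
Row 4 already has 2, so r4c1 = 3.
3 is placed in row 5; hence r5c1 = 2.
The two cells of cage e must have sum 8, so r5c4 = 5.
Cage l needs two cells with sum 8, so r5c6 = 6.
Column 4 now contains 5, so r6c4 = 4.
Row 6 already has 4; hence r6c5 = 5.
The two cells of cage l must have sum 8, which forces r6c6 = 2.
Cage f has sum 15, leaving r1c5 = 6.
Cage f needs sum 15, leaving r1c6 = 5.
Column 6 now contains 6, leaving r2c6 = 4.
Column 4 already has 4, which forces r4c4 = 6.
The 4 cells of cage c must have sum 14, leaving r4c5 = 4.
Row 1 already has 6, leaving r1c1 = 4.
4 is placed in row 2, which forces r2c1 = 6.
Filled in: 4 2 1 3 6 5 / 6 1 5 2 3 4 / 5 6 4 1 2 3 / 3 5 2 6 4 1 / 2 4 3 5 1 6 / 1 3 6 4 5 2.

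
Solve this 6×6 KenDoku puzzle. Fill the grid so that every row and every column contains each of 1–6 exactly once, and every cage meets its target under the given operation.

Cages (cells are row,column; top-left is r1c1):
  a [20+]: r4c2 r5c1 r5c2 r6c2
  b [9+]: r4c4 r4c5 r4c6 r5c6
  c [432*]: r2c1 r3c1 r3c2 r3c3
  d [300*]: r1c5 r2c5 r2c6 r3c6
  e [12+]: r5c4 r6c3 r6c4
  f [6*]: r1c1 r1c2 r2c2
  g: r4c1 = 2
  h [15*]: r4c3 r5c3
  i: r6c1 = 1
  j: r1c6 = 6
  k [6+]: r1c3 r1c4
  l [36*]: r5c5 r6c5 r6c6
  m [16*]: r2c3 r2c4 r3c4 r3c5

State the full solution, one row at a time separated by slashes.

Cage j is given, which forces r1c6 = 6.
Cage c has product 432, which forces r2c1 = 6.
G is a freebie, leaving r4c1 = 2.
6 is placed in column 1, so r5c1 = 5.
Row 5 already has 5, leaving r5c3 = 3.
Cage i is given, so r6c1 = 1.
1 is placed in column 1, so r1c1 = 3.
3 is placed in column 1; hence r3c1 = 4.
Row 3 now contains 4; hence r3c3 = 6.
Column 3 now contains 3; hence r4c3 = 5.
The 4 cells of cage b must have sum 9, which forces r5c6 = 1.
Row 3 now contains 6, so r3c2 = 3.
Row 3 now contains 3, leaving r3c6 = 5.
The 4 cells of cage a must have sum 20; hence r6c2 = 5.
Row 2 needs a 1, and only r2c2 is open for it.
Column 2 now contains 1, which forces r1c2 = 2.
Cage k's pair has sum 6, which forces r1c3 = 1.
Cage k's pair has sum 6, leaving r1c4 = 5.
Row 1 now contains 5; hence r1c5 = 4.
Cage d needs product 300, leaving r2c5 = 5.
Cage d needs product 300, which forces r2c6 = 3.
Column 6 already has 3, leaving r4c6 = 4.
Column 6 already has 3, leaving r6c6 = 2.
4 is placed in row 4; hence r4c2 = 6.
The 4 cells of cage a must have sum 20, so r5c2 = 4.
The 3 cells of cage e must have sum 12; hence r5c4 = 2.
Cage l needs product 36, leaving r5c5 = 6.
2 is placed in row 6, so r6c3 = 4.
Cage e has sum 12; hence r6c4 = 6.
Cage l needs product 36, leaving r6c5 = 3.
Column 3 now contains 4; hence r2c3 = 2.
2 is placed in column 4, so r2c4 = 4.
2 is placed in column 4, so r3c4 = 1.
Cage m needs product 16, so r3c5 = 2.
Cage b needs sum 9, leaving r4c4 = 3.
Column 5 now contains 3, leaving r4c5 = 1.

3 2 1 5 4 6 / 6 1 2 4 5 3 / 4 3 6 1 2 5 / 2 6 5 3 1 4 / 5 4 3 2 6 1 / 1 5 4 6 3 2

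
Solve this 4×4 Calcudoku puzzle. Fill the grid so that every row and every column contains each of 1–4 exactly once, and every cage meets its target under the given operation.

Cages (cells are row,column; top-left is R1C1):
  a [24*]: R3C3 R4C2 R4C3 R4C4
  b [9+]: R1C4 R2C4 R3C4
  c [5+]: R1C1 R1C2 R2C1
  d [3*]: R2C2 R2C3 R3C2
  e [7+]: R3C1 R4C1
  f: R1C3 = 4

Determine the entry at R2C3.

F is a freebie; hence R1C3 = 4.
Cage d needs product 3, which forces R2C2 = 3.
Cage d needs product 3; hence R2C3 = 1.
Cage d needs product 3; hence R3C2 = 1.
The 3 cells of cage c must have sum 5, leaving R1C1 = 1.
Column 2 now contains 1, leaving R1C2 = 2.
Row 1 already has 2; hence R1C4 = 3.
1 is placed in row 2, so R2C1 = 2.
Row 2 already has 2, which forces R2C4 = 4.
Column 4 now contains 4, so R3C4 = 2.
Cage a has product 24, which forces R4C2 = 4.
Cage a needs product 24, leaving R4C4 = 1.
Cage e's pair has sum 7, so R3C1 = 4.
Row 3 now contains 2, leaving R3C3 = 3.
4 is placed in row 4, which forces R4C1 = 3.
Cage a needs product 24, which forces R4C3 = 2.
Filled in: 1 2 4 3 / 2 3 1 4 / 4 1 3 2 / 3 4 2 1.

1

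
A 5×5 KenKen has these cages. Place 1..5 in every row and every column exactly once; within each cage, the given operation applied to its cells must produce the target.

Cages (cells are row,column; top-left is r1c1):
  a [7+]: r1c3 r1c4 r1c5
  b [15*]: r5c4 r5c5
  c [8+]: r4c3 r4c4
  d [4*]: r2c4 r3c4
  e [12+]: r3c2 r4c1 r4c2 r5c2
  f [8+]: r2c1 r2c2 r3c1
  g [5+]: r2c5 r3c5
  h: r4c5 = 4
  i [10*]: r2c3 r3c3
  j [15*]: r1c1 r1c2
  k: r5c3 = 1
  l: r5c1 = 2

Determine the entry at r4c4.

5

Cage h is given, leaving r4c5 = 4.
Cage l is a single given cell, leaving r5c1 = 2.
Cage k is a single given cell; hence r5c3 = 1.
Row 4 needs a 2, and only r4c2 is open for it.
In row 2, 5 can only go at r2c3, so r2c3 = 5.
Column 3 already has 5, leaving r3c3 = 2.
Row 3 already has 2; hence r3c5 = 3.
Column 3 already has 5, so r4c3 = 3.
Cage c's pair has sum 8, so r4c4 = 5.
Column 4 already has 5, so r5c4 = 3.
3 is placed in column 5; hence r5c5 = 5.
2 is placed in column 3, leaving r1c3 = 4.
3 is placed in column 5, leaving r2c5 = 2.
The 4 cells of cage e must have sum 12, which forces r3c2 = 5.
Row 4 now contains 5, so r4c1 = 1.
Row 5 already has 5; hence r5c2 = 4.
The two cells of cage j must have product 15, which forces r1c1 = 5.
Column 2 now contains 5, so r1c2 = 3.
Cage a needs sum 7, which forces r1c4 = 2.
Column 5 already has 2, which forces r1c5 = 1.
Cage f has sum 8; hence r2c1 = 3.
The 3 cells of cage f must have sum 8; hence r2c2 = 1.
Row 2 now contains 1, leaving r2c4 = 4.
Column 1 already has 1, which forces r3c1 = 4.
Column 4 already has 4, so r3c4 = 1.
Completed grid: 5 3 4 2 1 / 3 1 5 4 2 / 4 5 2 1 3 / 1 2 3 5 4 / 2 4 1 3 5.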